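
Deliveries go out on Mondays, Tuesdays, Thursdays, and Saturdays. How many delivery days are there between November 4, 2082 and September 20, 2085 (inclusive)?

November 4, 2082 is a Wednesday.
The range spans 1052 days (inclusive of both endpoints).
1052 = 7 × 150 + 2, so there are 150 full weeks plus 2 extra days.
Each full week contributes 4 days from the set (Mon, Tue, Thu, Sat): 150 × 4 = 600.
The 2 extra days are Wed, Thu — 1 of them qualifies.
Total: 600 + 1 = 601.

601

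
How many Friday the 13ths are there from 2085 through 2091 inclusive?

12

Friday-the-13ths by year:
2085: Apr, Jul
2086: Sep, Dec
2087: Jun
2088: Feb, Aug
2089: May
2090: Jan, Oct
2091: Apr, Jul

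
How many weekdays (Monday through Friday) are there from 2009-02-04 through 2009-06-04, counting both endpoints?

87 weekdays

2009-02-04 is a Wednesday.
From 2009-02-04 to 2009-06-04 is 121 days inclusive.
121 = 7 × 17 + 2, so there are 17 full weeks plus 2 extra days.
Each full week contributes 5 weekdays (Mon–Fri): 17 × 5 = 85.
The 2 extra days are Wednesday, Thursday — 2 of them qualify.
Total: 85 + 2 = 87.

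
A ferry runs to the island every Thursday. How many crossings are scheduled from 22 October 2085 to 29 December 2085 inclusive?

10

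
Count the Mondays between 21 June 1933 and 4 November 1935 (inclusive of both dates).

124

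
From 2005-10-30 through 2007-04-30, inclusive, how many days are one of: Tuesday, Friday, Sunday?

235

2005-10-30 is a Sunday.
That's 548 days from start to end, counting both.
548 = 7 × 78 + 2, so there are 78 full weeks plus 2 extra days.
Each full week contributes 3 days from the set (Tue, Fri, Sun): 78 × 3 = 234.
The 2 extra days are Sun, Mon — 1 of them qualifies.
Total: 234 + 1 = 235.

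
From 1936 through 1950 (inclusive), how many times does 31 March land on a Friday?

Day of week of March 31 in each year:
1936: Tue, 1937: Wed, 1938: Thu, 1939: Fri ✓, 1940: Sun, 1941: Mon, 1942: Tue, 1943: Wed, 1944: Fri ✓, 1945: Sat, 1946: Sun, 1947: Mon, 1948: Wed, 1949: Thu, 1950: Fri ✓
Fridays: 1939, 1944, 1950.

3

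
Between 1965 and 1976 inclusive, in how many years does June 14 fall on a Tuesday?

1

Day of week of June 14 in each year:
1965: Mon, 1966: Tue ✓, 1967: Wed, 1968: Fri, 1969: Sat, 1970: Sun, 1971: Mon, 1972: Wed, 1973: Thu, 1974: Fri, 1975: Sat, 1976: Mon
Tuesdays: 1966.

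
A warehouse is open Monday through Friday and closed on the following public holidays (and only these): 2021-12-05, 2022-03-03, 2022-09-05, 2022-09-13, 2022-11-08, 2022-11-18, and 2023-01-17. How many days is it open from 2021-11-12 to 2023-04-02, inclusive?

355

2021-11-12 is a Friday.
The range spans 507 days (inclusive of both endpoints).
507 = 7 × 72 + 3, so there are 72 full weeks plus 3 extra days.
Each full week contributes 5 weekdays (Mon–Fri): 72 × 5 = 360.
The 3 extra days are Friday, Saturday, Sunday — 1 of them qualifies.
Total: 360 + 1 = 361.
Holidays: 2021-12-05 (Sun); 2022-03-03 (Thu); 2022-09-05 (Mon); 2022-09-13 (Tue); 2022-11-08 (Tue); 2022-11-18 (Fri); 2023-01-17 (Tue).
6 of the 7 holidays fall on weekdays; the rest are weekends and were already excluded.
Business days: 361 − 6 = 355.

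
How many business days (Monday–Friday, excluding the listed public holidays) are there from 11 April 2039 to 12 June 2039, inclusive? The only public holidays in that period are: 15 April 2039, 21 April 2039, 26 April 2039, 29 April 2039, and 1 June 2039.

40

11 April 2039 is a Monday.
From 11 April 2039 to 12 June 2039 is 63 days inclusive.
63 = 7 × 9, so the span is exactly 9 full weeks.
Each full week contributes 5 weekdays (Mon–Fri): 9 × 5 = 45.
Total: 45.
Holidays: 15 April 2039 (Fri); 21 April 2039 (Thu); 26 April 2039 (Tue); 29 April 2039 (Fri); 1 June 2039 (Wed).
All 5 holidays fall on weekdays, so subtract 5.
Business days: 45 − 5 = 40.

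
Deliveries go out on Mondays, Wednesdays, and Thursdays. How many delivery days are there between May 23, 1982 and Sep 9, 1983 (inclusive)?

May 23, 1982 is a Sunday.
From May 23, 1982 to Sep 9, 1983 is 475 days inclusive.
475 = 7 × 67 + 6, so there are 67 full weeks plus 6 extra days.
Each full week contributes 3 days from the set (Mon, Wed, Thu): 67 × 3 = 201.
The 6 extra days are Sun, Mon, Tue, Wed, Thu, Fri — 3 of them qualify.
Total: 201 + 3 = 204.

204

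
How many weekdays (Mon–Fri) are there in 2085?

261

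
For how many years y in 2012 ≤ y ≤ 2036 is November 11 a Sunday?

Day of week of November 11 in each year:
2012: Sun ✓, 2013: Mon, 2014: Tue, 2015: Wed, 2016: Fri, 2017: Sat, 2018: Sun ✓, 2019: Mon, 2020: Wed, 2021: Thu, 2022: Fri, 2023: Sat, 2024: Mon, 2025: Tue, 2026: Wed, 2027: Thu, 2028: Sat, 2029: Sun ✓, 2030: Mon, 2031: Tue, 2032: Thu, 2033: Fri, 2034: Sat, 2035: Sun ✓, 2036: Tue
Sundays: 2012, 2018, 2029, 2035.

4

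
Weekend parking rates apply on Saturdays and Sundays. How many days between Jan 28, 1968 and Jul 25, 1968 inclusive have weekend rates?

51

Jan 28, 1968 is a Sunday.
From Jan 28, 1968 to Jul 25, 1968 is 180 days inclusive.
180 = 7 × 25 + 5, so there are 25 full weeks plus 5 extra days.
Each full week contributes 2 weekend days (Sat, Sun): 25 × 2 = 50.
The 5 extra days are Sunday, Monday, Tuesday, Wednesday, Thursday — 1 of them qualifies.
Total: 50 + 1 = 51.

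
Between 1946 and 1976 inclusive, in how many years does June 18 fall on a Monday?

4

Day of week of June 18 in each year:
1946: Tue, 1947: Wed, 1948: Fri, 1949: Sat, 1950: Sun, 1951: Mon ✓, 1952: Wed, 1953: Thu, 1954: Fri, 1955: Sat, 1956: Mon ✓, 1957: Tue, 1958: Wed, 1959: Thu, 1960: Sat, 1961: Sun, 1962: Mon ✓, 1963: Tue, 1964: Thu, 1965: Fri, 1966: Sat, 1967: Sun, 1968: Tue, 1969: Wed, 1970: Thu, 1971: Fri, 1972: Sun, 1973: Mon ✓, 1974: Tue, 1975: Wed, 1976: Fri
Mondays: 1951, 1956, 1962, 1973.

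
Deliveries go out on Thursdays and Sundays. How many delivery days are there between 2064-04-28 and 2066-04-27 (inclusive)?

208

2064-04-28 is a Monday.
The range spans 730 days (inclusive of both endpoints).
730 = 7 × 104 + 2, so there are 104 full weeks plus 2 extra days.
Each full week contributes 2 days from the set (Thu, Sun): 104 × 2 = 208.
The 2 extra days are Monday, Tuesday — none qualify.
Total: 208 + 0 = 208.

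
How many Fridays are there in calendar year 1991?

52

January 1, 1991 is a Tuesday.
From January 1, 1991 to December 31, 1991 is 365 days inclusive.
365 = 7 × 52 + 1, so there are 52 full weeks plus 1 extra day.
Each full week contributes one Friday: 52 so far.
The 1 extra day is Tuesday — none qualify.
Total: 52 + 0 = 52.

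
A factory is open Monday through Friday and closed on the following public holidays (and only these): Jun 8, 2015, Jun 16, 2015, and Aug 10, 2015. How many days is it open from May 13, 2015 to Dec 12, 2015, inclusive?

May 13, 2015 is a Wednesday.
The range spans 214 days (inclusive of both endpoints).
214 = 7 × 30 + 4, so there are 30 full weeks plus 4 extra days.
Each full week contributes 5 weekdays (Mon–Fri): 30 × 5 = 150.
The 4 extra days are Wed, Thu, Fri, Sat — 3 of them qualify.
Total: 150 + 3 = 153.
Holidays: Jun 8, 2015 (Mon); Jun 16, 2015 (Tue); Aug 10, 2015 (Mon).
All 3 holidays fall on weekdays, so subtract 3.
Business days: 153 − 3 = 150.

150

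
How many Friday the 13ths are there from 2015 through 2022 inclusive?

14

Friday-the-13ths by year:
2015: Feb, Mar, Nov
2016: May
2017: Jan, Oct
2018: Apr, Jul
2019: Sep, Dec
2020: Mar, Nov
2021: Aug
2022: May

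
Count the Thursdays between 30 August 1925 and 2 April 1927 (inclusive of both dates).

83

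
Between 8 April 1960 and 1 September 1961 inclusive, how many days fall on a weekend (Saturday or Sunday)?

146

8 April 1960 is a Friday.
From 8 April 1960 to 1 September 1961 is 512 days inclusive.
512 = 7 × 73 + 1, so there are 73 full weeks plus 1 extra day.
Each full week contributes 2 weekend days (Sat, Sun): 73 × 2 = 146.
The 1 extra day is Friday — none qualify.
Total: 146 + 0 = 146.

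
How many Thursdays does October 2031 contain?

5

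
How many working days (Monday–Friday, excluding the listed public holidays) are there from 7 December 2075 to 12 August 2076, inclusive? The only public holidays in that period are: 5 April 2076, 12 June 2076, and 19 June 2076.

7 December 2075 is a Saturday.
From 7 December 2075 to 12 August 2076 is 250 days inclusive.
250 = 7 × 35 + 5, so there are 35 full weeks plus 5 extra days.
Each full week contributes 5 weekdays (Mon–Fri): 35 × 5 = 175.
The 5 extra days are Sat, Sun, Mon, Tue, Wed — 3 of them qualify.
Total: 175 + 3 = 178.
Holidays: 5 April 2076 (Sun); 12 June 2076 (Fri); 19 June 2076 (Fri).
2 of the 3 holidays fall on weekdays; the rest are weekends and were already excluded.
Business days: 178 − 2 = 176.

176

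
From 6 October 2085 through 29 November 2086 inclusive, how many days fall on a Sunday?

6 October 2085 is a Saturday.
That's 420 days from start to end, counting both.
420 = 7 × 60, so the span is exactly 60 full weeks.
Each full week contributes one Sunday: 60 so far.
Total: 60.

60 Sundays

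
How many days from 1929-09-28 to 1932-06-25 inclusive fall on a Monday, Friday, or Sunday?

1929-09-28 is a Saturday.
From 1929-09-28 to 1932-06-25 is 1002 days inclusive.
1002 = 7 × 143 + 1, so there are 143 full weeks plus 1 extra day.
Each full week contributes 3 days from the set (Mon, Fri, Sun): 143 × 3 = 429.
The 1 extra day is Sat — none qualify.
Total: 429 + 0 = 429.

429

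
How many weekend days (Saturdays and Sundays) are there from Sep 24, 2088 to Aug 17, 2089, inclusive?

94

Sep 24, 2088 is a Friday.
That's 328 days from start to end, counting both.
328 = 7 × 46 + 6, so there are 46 full weeks plus 6 extra days.
Each full week contributes 2 weekend days (Sat, Sun): 46 × 2 = 92.
The 6 extra days are Friday, Saturday, Sunday, Monday, Tuesday, Wednesday — 2 of them qualify.
Total: 92 + 2 = 94.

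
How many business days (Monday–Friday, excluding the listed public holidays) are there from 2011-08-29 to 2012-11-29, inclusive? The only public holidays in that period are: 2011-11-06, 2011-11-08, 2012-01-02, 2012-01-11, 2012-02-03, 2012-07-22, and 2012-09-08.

325 business days

2011-08-29 is a Monday.
From 2011-08-29 to 2012-11-29 is 459 days inclusive.
459 = 7 × 65 + 4, so there are 65 full weeks plus 4 extra days.
Each full week contributes 5 weekdays (Mon–Fri): 65 × 5 = 325.
The 4 extra days are Monday, Tuesday, Wednesday, Thursday — 4 of them qualify.
Total: 325 + 4 = 329.
Holidays: 2011-11-06 (Sun); 2011-11-08 (Tue); 2012-01-02 (Mon); 2012-01-11 (Wed); 2012-02-03 (Fri); 2012-07-22 (Sun); 2012-09-08 (Sat).
4 of the 7 holidays fall on weekdays; the rest are weekends and were already excluded.
Business days: 329 − 4 = 325.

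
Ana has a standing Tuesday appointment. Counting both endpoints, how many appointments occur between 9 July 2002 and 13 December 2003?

75

9 July 2002 is a Tuesday.
That's 523 days from start to end, counting both.
523 = 7 × 74 + 5, so there are 74 full weeks plus 5 extra days.
Each full week contributes one Tuesday: 74 so far.
The 5 extra days are Tue, Wed, Thu, Fri, Sat — 1 of them qualifies.
Total: 74 + 1 = 75.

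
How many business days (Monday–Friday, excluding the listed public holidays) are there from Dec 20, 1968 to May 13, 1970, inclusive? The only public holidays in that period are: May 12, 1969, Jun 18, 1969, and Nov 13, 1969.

Dec 20, 1968 is a Friday.
The range spans 510 days (inclusive of both endpoints).
510 = 7 × 72 + 6, so there are 72 full weeks plus 6 extra days.
Each full week contributes 5 weekdays (Mon–Fri): 72 × 5 = 360.
The 6 extra days are Friday, Saturday, Sunday, Monday, Tuesday, Wednesday — 4 of them qualify.
Total: 360 + 4 = 364.
Holidays: May 12, 1969 (Mon); Jun 18, 1969 (Wed); Nov 13, 1969 (Thu).
All 3 holidays fall on weekdays, so subtract 3.
Business days: 364 − 3 = 361.

361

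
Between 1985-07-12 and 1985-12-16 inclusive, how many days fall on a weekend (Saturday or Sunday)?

1985-07-12 is a Friday.
The range spans 158 days (inclusive of both endpoints).
158 = 7 × 22 + 4, so there are 22 full weeks plus 4 extra days.
Each full week contributes 2 weekend days (Sat, Sun): 22 × 2 = 44.
The 4 extra days are Friday, Saturday, Sunday, Monday — 2 of them qualify.
Total: 44 + 2 = 46.

46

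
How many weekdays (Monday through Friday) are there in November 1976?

22

Nov 1, 1976 is a Monday.
From Nov 1, 1976 to Nov 30, 1976 is 30 days inclusive.
30 = 7 × 4 + 2, so there are 4 full weeks plus 2 extra days.
Each full week contributes 5 weekdays (Mon–Fri): 4 × 5 = 20.
The 2 extra days are Monday, Tuesday — 2 of them qualify.
Total: 20 + 2 = 22.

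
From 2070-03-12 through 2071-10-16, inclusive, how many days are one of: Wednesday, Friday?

168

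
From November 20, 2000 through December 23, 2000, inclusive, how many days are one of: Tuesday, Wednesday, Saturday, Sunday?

November 20, 2000 is a Monday.
From November 20, 2000 to December 23, 2000 is 34 days inclusive.
34 = 7 × 4 + 6, so there are 4 full weeks plus 6 extra days.
Each full week contributes 4 days from the set (Tue, Wed, Sat, Sun): 4 × 4 = 16.
The 6 extra days are Monday, Tuesday, Wednesday, Thursday, Friday, Saturday — 3 of them qualify.
Total: 16 + 3 = 19.

19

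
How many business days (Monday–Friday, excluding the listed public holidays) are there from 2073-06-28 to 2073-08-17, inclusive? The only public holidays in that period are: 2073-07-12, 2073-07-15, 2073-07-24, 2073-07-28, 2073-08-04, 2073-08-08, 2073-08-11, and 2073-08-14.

30 business days

2073-06-28 is a Wednesday.
That's 51 days from start to end, counting both.
51 = 7 × 7 + 2, so there are 7 full weeks plus 2 extra days.
Each full week contributes 5 weekdays (Mon–Fri): 7 × 5 = 35.
The 2 extra days are Wednesday, Thursday — 2 of them qualify.
Total: 35 + 2 = 37.
Holidays: 2073-07-12 (Wed); 2073-07-15 (Sat); 2073-07-24 (Mon); 2073-07-28 (Fri); 2073-08-04 (Fri); 2073-08-08 (Tue); 2073-08-11 (Fri); 2073-08-14 (Mon).
7 of the 8 holidays fall on weekdays; the rest are weekends and were already excluded.
Business days: 37 − 7 = 30.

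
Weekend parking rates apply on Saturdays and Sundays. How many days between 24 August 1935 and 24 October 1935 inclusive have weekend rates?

24 August 1935 is a Saturday.
From 24 August 1935 to 24 October 1935 is 62 days inclusive.
62 = 7 × 8 + 6, so there are 8 full weeks plus 6 extra days.
Each full week contributes 2 weekend days (Sat, Sun): 8 × 2 = 16.
The 6 extra days are Saturday, Sunday, Monday, Tuesday, Wednesday, Thursday — 2 of them qualify.
Total: 16 + 2 = 18.

18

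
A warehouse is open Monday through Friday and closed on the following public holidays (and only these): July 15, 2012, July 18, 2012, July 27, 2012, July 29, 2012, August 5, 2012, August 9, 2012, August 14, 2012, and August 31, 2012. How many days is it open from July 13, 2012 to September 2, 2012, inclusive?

31 working days

July 13, 2012 is a Friday.
That's 52 days from start to end, counting both.
52 = 7 × 7 + 3, so there are 7 full weeks plus 3 extra days.
Each full week contributes 5 weekdays (Mon–Fri): 7 × 5 = 35.
The 3 extra days are Friday, Saturday, Sunday — 1 of them qualifies.
Total: 35 + 1 = 36.
Holidays: July 15, 2012 (Sun); July 18, 2012 (Wed); July 27, 2012 (Fri); July 29, 2012 (Sun); August 5, 2012 (Sun); August 9, 2012 (Thu); August 14, 2012 (Tue); August 31, 2012 (Fri).
5 of the 8 holidays fall on weekdays; the rest are weekends and were already excluded.
Business days: 36 − 5 = 31.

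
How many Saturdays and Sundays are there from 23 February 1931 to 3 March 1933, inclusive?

210

23 February 1931 is a Monday.
From 23 February 1931 to 3 March 1933 is 740 days inclusive.
740 = 7 × 105 + 5, so there are 105 full weeks plus 5 extra days.
Each full week contributes 2 weekend days (Sat, Sun): 105 × 2 = 210.
The 5 extra days are Monday, Tuesday, Wednesday, Thursday, Friday — none qualify.
Total: 210 + 0 = 210.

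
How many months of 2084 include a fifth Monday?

4

A month has five Mondays exactly when Monday falls within its first (length − 28) days.
Jan: 31 days, starts Sat → 5 of Sat, Sun, Mon ✓
Feb: 29 days, starts Tue → 5 of Tue
Mar: 31 days, starts Wed → 5 of Wed, Thu, Fri
Apr: 30 days, starts Sat → 5 of Sat, Sun
May: 31 days, starts Mon → 5 of Mon, Tue, Wed ✓
Jun: 30 days, starts Thu → 5 of Thu, Fri
Jul: 31 days, starts Sat → 5 of Sat, Sun, Mon ✓
Aug: 31 days, starts Tue → 5 of Tue, Wed, Thu
Sep: 30 days, starts Fri → 5 of Fri, Sat
Oct: 31 days, starts Sun → 5 of Sun, Mon, Tue ✓
Nov: 30 days, starts Wed → 5 of Wed, Thu
Dec: 31 days, starts Fri → 5 of Fri, Sat, Sun
Months with five Mondays: Jan, May, Jul, Oct.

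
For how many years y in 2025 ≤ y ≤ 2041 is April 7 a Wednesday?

3

Day of week of April 7 in each year:
2025: Mon, 2026: Tue, 2027: Wed ✓, 2028: Fri, 2029: Sat, 2030: Sun, 2031: Mon, 2032: Wed ✓, 2033: Thu, 2034: Fri, 2035: Sat, 2036: Mon, 2037: Tue, 2038: Wed ✓, 2039: Thu, 2040: Sat, 2041: Sun
Wednesdays: 2027, 2032, 2038.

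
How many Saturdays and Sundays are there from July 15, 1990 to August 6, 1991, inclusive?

July 15, 1990 is a Sunday.
The range spans 388 days (inclusive of both endpoints).
388 = 7 × 55 + 3, so there are 55 full weeks plus 3 extra days.
Each full week contributes 2 weekend days (Sat, Sun): 55 × 2 = 110.
The 3 extra days are Sunday, Monday, Tuesday — 1 of them qualifies.
Total: 110 + 1 = 111.

111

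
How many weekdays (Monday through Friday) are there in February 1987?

20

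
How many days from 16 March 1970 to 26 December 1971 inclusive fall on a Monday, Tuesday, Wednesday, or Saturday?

16 March 1970 is a Monday.
That's 651 days from start to end, counting both.
651 = 7 × 93, so the span is exactly 93 full weeks.
Each full week contributes 4 days from the set (Mon, Tue, Wed, Sat): 93 × 4 = 372.

372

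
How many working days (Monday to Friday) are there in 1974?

261 weekdays

Jan 1, 1974 is a Tuesday.
The range spans 365 days (inclusive of both endpoints).
365 = 7 × 52 + 1, so there are 52 full weeks plus 1 extra day.
Each full week contributes 5 weekdays (Mon–Fri): 52 × 5 = 260.
The 1 extra day is Tuesday — 1 of them qualifies.
Total: 260 + 1 = 261.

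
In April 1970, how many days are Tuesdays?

Apr 1, 1970 is a Wednesday.
From Apr 1, 1970 to Apr 30, 1970 is 30 days inclusive.
30 = 7 × 4 + 2, so there are 4 full weeks plus 2 extra days.
Each full week contributes one Tuesday: 4 so far.
The 2 extra days are Wednesday, Thursday — none qualify.
Total: 4 + 0 = 4.

4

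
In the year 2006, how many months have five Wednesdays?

A month has five Wednesdays exactly when Wednesday falls within its first (length − 28) days.
Jan: 31 days, starts Sun → 5 of Sun, Mon, Tue
Feb: 28 days, starts Wed → 5 of (none)
Mar: 31 days, starts Wed → 5 of Wed, Thu, Fri ✓
Apr: 30 days, starts Sat → 5 of Sat, Sun
May: 31 days, starts Mon → 5 of Mon, Tue, Wed ✓
Jun: 30 days, starts Thu → 5 of Thu, Fri
Jul: 31 days, starts Sat → 5 of Sat, Sun, Mon
Aug: 31 days, starts Tue → 5 of Tue, Wed, Thu ✓
Sep: 30 days, starts Fri → 5 of Fri, Sat
Oct: 31 days, starts Sun → 5 of Sun, Mon, Tue
Nov: 30 days, starts Wed → 5 of Wed, Thu ✓
Dec: 31 days, starts Fri → 5 of Fri, Sat, Sun
Months with five Wednesdays: Mar, May, Aug, Nov.

4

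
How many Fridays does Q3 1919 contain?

13

1 July 1919 is a Tuesday.
That's 92 days from start to end, counting both.
92 = 7 × 13 + 1, so there are 13 full weeks plus 1 extra day.
Each full week contributes one Friday: 13 so far.
The 1 extra day is Tuesday — none qualify.
Total: 13 + 0 = 13.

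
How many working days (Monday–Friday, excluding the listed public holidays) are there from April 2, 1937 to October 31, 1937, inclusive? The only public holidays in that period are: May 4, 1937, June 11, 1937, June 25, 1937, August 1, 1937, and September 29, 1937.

147

April 2, 1937 is a Friday.
From April 2, 1937 to October 31, 1937 is 213 days inclusive.
213 = 7 × 30 + 3, so there are 30 full weeks plus 3 extra days.
Each full week contributes 5 weekdays (Mon–Fri): 30 × 5 = 150.
The 3 extra days are Friday, Saturday, Sunday — 1 of them qualifies.
Total: 150 + 1 = 151.
Holidays: May 4, 1937 (Tue); June 11, 1937 (Fri); June 25, 1937 (Fri); August 1, 1937 (Sun); September 29, 1937 (Wed).
4 of the 5 holidays fall on weekdays; the rest are weekends and were already excluded.
Business days: 151 − 4 = 147.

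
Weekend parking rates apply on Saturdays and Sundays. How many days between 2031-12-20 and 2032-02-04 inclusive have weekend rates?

14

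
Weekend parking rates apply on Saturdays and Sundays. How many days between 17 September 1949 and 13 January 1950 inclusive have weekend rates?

34

17 September 1949 is a Saturday.
From 17 September 1949 to 13 January 1950 is 119 days inclusive.
119 = 7 × 17, so the span is exactly 17 full weeks.
Each full week contributes 2 weekend days (Sat, Sun): 17 × 2 = 34.
Total: 34.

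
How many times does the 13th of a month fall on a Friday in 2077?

The 13th falls on a Friday when the month's 13th has weekday Fri.
Jan 13 is Wed; Feb 13 is Sat; Mar 13 is Sat; Apr 13 is Tue; May 13 is Thu; Jun 13 is Sun; Jul 13 is Tue; Aug 13 is Fri ✓; Sep 13 is Mon; Oct 13 is Wed; Nov 13 is Sat; Dec 13 is Mon.
Friday the 13ths: Aug.

1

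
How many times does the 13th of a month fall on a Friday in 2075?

The 13th falls on a Friday when the month's 13th has weekday Fri.
Jan 13 is Sun; Feb 13 is Wed; Mar 13 is Wed; Apr 13 is Sat; May 13 is Mon; Jun 13 is Thu; Jul 13 is Sat; Aug 13 is Tue; Sep 13 is Fri ✓; Oct 13 is Sun; Nov 13 is Wed; Dec 13 is Fri ✓.
Friday the 13ths: Sep, Dec.

2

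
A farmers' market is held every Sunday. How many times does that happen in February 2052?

2052-02-01 is a Thursday.
From 2052-02-01 to 2052-02-29 is 29 days inclusive.
29 = 7 × 4 + 1, so there are 4 full weeks plus 1 extra day.
Each full week contributes one Sunday: 4 so far.
The 1 extra day is Thu — none qualify.
Total: 4 + 0 = 4.

4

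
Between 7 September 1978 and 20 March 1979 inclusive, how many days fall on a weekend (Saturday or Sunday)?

56

7 September 1978 is a Thursday.
The range spans 195 days (inclusive of both endpoints).
195 = 7 × 27 + 6, so there are 27 full weeks plus 6 extra days.
Each full week contributes 2 weekend days (Sat, Sun): 27 × 2 = 54.
The 6 extra days are Thu, Fri, Sat, Sun, Mon, Tue — 2 of them qualify.
Total: 54 + 2 = 56.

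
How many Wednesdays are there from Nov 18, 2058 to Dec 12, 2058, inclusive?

4 Wednesdays

Nov 18, 2058 is a Monday.
That's 25 days from start to end, counting both.
25 = 7 × 3 + 4, so there are 3 full weeks plus 4 extra days.
Each full week contributes one Wednesday: 3 so far.
The 4 extra days are Mon, Tue, Wed, Thu — 1 of them qualifies.
Total: 3 + 1 = 4.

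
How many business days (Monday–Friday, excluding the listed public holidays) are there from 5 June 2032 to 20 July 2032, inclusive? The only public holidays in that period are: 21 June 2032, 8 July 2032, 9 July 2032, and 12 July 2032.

28 business days

5 June 2032 is a Saturday.
From 5 June 2032 to 20 July 2032 is 46 days inclusive.
46 = 7 × 6 + 4, so there are 6 full weeks plus 4 extra days.
Each full week contributes 5 weekdays (Mon–Fri): 6 × 5 = 30.
The 4 extra days are Sat, Sun, Mon, Tue — 2 of them qualify.
Total: 30 + 2 = 32.
Holidays: 21 June 2032 (Mon); 8 July 2032 (Thu); 9 July 2032 (Fri); 12 July 2032 (Mon).
All 4 holidays fall on weekdays, so subtract 4.
Business days: 32 − 4 = 28.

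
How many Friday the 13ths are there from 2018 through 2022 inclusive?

Friday-the-13ths by year:
2018: Apr, Jul
2019: Sep, Dec
2020: Mar, Nov
2021: Aug
2022: May

8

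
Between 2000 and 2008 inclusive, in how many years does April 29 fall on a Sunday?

Day of week of April 29 in each year:
2000: Sat, 2001: Sun ✓, 2002: Mon, 2003: Tue, 2004: Thu, 2005: Fri, 2006: Sat, 2007: Sun ✓, 2008: Tue
Sundays: 2001, 2007.

2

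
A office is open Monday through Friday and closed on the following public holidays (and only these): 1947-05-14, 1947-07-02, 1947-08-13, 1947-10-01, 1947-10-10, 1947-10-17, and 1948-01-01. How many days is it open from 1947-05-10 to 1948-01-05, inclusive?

1947-05-10 is a Saturday.
From 1947-05-10 to 1948-01-05 is 241 days inclusive.
241 = 7 × 34 + 3, so there are 34 full weeks plus 3 extra days.
Each full week contributes 5 weekdays (Mon–Fri): 34 × 5 = 170.
The 3 extra days are Saturday, Sunday, Monday — 1 of them qualifies.
Total: 170 + 1 = 171.
Holidays: 1947-05-14 (Wed); 1947-07-02 (Wed); 1947-08-13 (Wed); 1947-10-01 (Wed); 1947-10-10 (Fri); 1947-10-17 (Fri); 1948-01-01 (Thu).
All 7 holidays fall on weekdays, so subtract 7.
Business days: 171 − 7 = 164.

164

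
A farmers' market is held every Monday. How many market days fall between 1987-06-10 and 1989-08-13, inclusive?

1987-06-10 is a Wednesday.
That's 796 days from start to end, counting both.
796 = 7 × 113 + 5, so there are 113 full weeks plus 5 extra days.
Each full week contributes one Monday: 113 so far.
The 5 extra days are Wed, Thu, Fri, Sat, Sun — none qualify.
Total: 113 + 0 = 113.

113 Mondays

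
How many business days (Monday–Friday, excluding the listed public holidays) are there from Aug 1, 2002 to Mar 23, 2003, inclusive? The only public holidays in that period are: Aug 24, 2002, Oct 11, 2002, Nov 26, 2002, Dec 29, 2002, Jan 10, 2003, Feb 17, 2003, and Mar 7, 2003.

Aug 1, 2002 is a Thursday.
That's 235 days from start to end, counting both.
235 = 7 × 33 + 4, so there are 33 full weeks plus 4 extra days.
Each full week contributes 5 weekdays (Mon–Fri): 33 × 5 = 165.
The 4 extra days are Thursday, Friday, Saturday, Sunday — 2 of them qualify.
Total: 165 + 2 = 167.
Holidays: Aug 24, 2002 (Sat); Oct 11, 2002 (Fri); Nov 26, 2002 (Tue); Dec 29, 2002 (Sun); Jan 10, 2003 (Fri); Feb 17, 2003 (Mon); Mar 7, 2003 (Fri).
5 of the 7 holidays fall on weekdays; the rest are weekends and were already excluded.
Business days: 167 − 5 = 162.

162 business days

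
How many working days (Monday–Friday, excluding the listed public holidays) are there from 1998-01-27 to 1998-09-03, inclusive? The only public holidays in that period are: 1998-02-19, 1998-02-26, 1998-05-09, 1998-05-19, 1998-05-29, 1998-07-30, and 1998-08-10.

152 working days

1998-01-27 is a Tuesday.
The range spans 220 days (inclusive of both endpoints).
220 = 7 × 31 + 3, so there are 31 full weeks plus 3 extra days.
Each full week contributes 5 weekdays (Mon–Fri): 31 × 5 = 155.
The 3 extra days are Tue, Wed, Thu — 3 of them qualify.
Total: 155 + 3 = 158.
Holidays: 1998-02-19 (Thu); 1998-02-26 (Thu); 1998-05-09 (Sat); 1998-05-19 (Tue); 1998-05-29 (Fri); 1998-07-30 (Thu); 1998-08-10 (Mon).
6 of the 7 holidays fall on weekdays; the rest are weekends and were already excluded.
Business days: 158 − 6 = 152.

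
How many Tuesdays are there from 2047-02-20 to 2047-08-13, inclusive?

2047-02-20 is a Wednesday.
From 2047-02-20 to 2047-08-13 is 175 days inclusive.
175 = 7 × 25, so the span is exactly 25 full weeks.
Each full week contributes one Tuesday: 25 so far.
Total: 25.

25 Tuesdays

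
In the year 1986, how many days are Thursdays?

52

January 1, 1986 is a Wednesday.
From January 1, 1986 to December 31, 1986 is 365 days inclusive.
365 = 7 × 52 + 1, so there are 52 full weeks plus 1 extra day.
Each full week contributes one Thursday: 52 so far.
The 1 extra day is Wed — none qualify.
Total: 52 + 0 = 52.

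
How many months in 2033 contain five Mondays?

A month has five Mondays exactly when Monday falls within its first (length − 28) days.
Jan: 31 days, starts Sat → 5 of Sat, Sun, Mon ✓
Feb: 28 days, starts Tue → 5 of (none)
Mar: 31 days, starts Tue → 5 of Tue, Wed, Thu
Apr: 30 days, starts Fri → 5 of Fri, Sat
May: 31 days, starts Sun → 5 of Sun, Mon, Tue ✓
Jun: 30 days, starts Wed → 5 of Wed, Thu
Jul: 31 days, starts Fri → 5 of Fri, Sat, Sun
Aug: 31 days, starts Mon → 5 of Mon, Tue, Wed ✓
Sep: 30 days, starts Thu → 5 of Thu, Fri
Oct: 31 days, starts Sat → 5 of Sat, Sun, Mon ✓
Nov: 30 days, starts Tue → 5 of Tue, Wed
Dec: 31 days, starts Thu → 5 of Thu, Fri, Sat
Months with five Mondays: Jan, May, Aug, Oct.

4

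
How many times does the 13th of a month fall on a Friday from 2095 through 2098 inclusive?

7

Friday-the-13ths by year:
2095: May
2096: Jan, Apr, Jul
2097: Sep, Dec
2098: Jun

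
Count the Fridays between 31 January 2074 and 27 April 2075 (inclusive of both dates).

31 January 2074 is a Wednesday.
From 31 January 2074 to 27 April 2075 is 452 days inclusive.
452 = 7 × 64 + 4, so there are 64 full weeks plus 4 extra days.
Each full week contributes one Friday: 64 so far.
The 4 extra days are Wed, Thu, Fri, Sat — 1 of them qualifies.
Total: 64 + 1 = 65.

65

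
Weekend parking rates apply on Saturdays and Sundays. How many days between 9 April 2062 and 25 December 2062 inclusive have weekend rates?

75

9 April 2062 is a Sunday.
The range spans 261 days (inclusive of both endpoints).
261 = 7 × 37 + 2, so there are 37 full weeks plus 2 extra days.
Each full week contributes 2 weekend days (Sat, Sun): 37 × 2 = 74.
The 2 extra days are Sunday, Monday — 1 of them qualifies.
Total: 74 + 1 = 75.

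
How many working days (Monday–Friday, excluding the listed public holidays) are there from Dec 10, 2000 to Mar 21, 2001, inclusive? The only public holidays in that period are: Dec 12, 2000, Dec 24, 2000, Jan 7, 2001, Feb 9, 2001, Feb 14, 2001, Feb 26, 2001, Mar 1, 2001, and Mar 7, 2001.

67

Dec 10, 2000 is a Sunday.
That's 102 days from start to end, counting both.
102 = 7 × 14 + 4, so there are 14 full weeks plus 4 extra days.
Each full week contributes 5 weekdays (Mon–Fri): 14 × 5 = 70.
The 4 extra days are Sunday, Monday, Tuesday, Wednesday — 3 of them qualify.
Total: 70 + 3 = 73.
Holidays: Dec 12, 2000 (Tue); Dec 24, 2000 (Sun); Jan 7, 2001 (Sun); Feb 9, 2001 (Fri); Feb 14, 2001 (Wed); Feb 26, 2001 (Mon); Mar 1, 2001 (Thu); Mar 7, 2001 (Wed).
6 of the 8 holidays fall on weekdays; the rest are weekends and were already excluded.
Business days: 73 − 6 = 67.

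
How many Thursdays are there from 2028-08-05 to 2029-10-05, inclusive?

2028-08-05 is a Saturday.
From 2028-08-05 to 2029-10-05 is 427 days inclusive.
427 = 7 × 61, so the span is exactly 61 full weeks.
Each full week contributes one Thursday: 61 so far.
Total: 61.

61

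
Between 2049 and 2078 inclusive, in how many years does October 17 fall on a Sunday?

Day of week of October 17 in each year:
2049: Sun ✓, 2050: Mon, 2051: Tue, 2052: Thu, 2053: Fri, 2054: Sat, 2055: Sun ✓, 2056: Tue, 2057: Wed, 2058: Thu, 2059: Fri, 2060: Sun ✓, 2061: Mon, 2062: Tue, 2063: Wed, 2064: Fri, 2065: Sat, 2066: Sun ✓, 2067: Mon, 2068: Wed, 2069: Thu, 2070: Fri, 2071: Sat, 2072: Mon, 2073: Tue, 2074: Wed, 2075: Thu, 2076: Sat, 2077: Sun ✓, 2078: Mon
Sundays: 2049, 2055, 2060, 2066, 2077.

5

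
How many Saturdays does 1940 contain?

1940-01-01 is a Monday.
That's 366 days from start to end, counting both.
366 = 7 × 52 + 2, so there are 52 full weeks plus 2 extra days.
Each full week contributes one Saturday: 52 so far.
The 2 extra days are Monday, Tuesday — none qualify.
Total: 52 + 0 = 52.

52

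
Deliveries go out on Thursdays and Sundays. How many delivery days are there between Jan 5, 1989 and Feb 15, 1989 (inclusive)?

12

Jan 5, 1989 is a Thursday.
From Jan 5, 1989 to Feb 15, 1989 is 42 days inclusive.
42 = 7 × 6, so the span is exactly 6 full weeks.
Each full week contributes 2 days from the set (Thu, Sun): 6 × 2 = 12.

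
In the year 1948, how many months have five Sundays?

A month has five Sundays exactly when Sunday falls within its first (length − 28) days.
Jan: 31 days, starts Thu → 5 of Thu, Fri, Sat
Feb: 29 days, starts Sun → 5 of Sun ✓
Mar: 31 days, starts Mon → 5 of Mon, Tue, Wed
Apr: 30 days, starts Thu → 5 of Thu, Fri
May: 31 days, starts Sat → 5 of Sat, Sun, Mon ✓
Jun: 30 days, starts Tue → 5 of Tue, Wed
Jul: 31 days, starts Thu → 5 of Thu, Fri, Sat
Aug: 31 days, starts Sun → 5 of Sun, Mon, Tue ✓
Sep: 30 days, starts Wed → 5 of Wed, Thu
Oct: 31 days, starts Fri → 5 of Fri, Sat, Sun ✓
Nov: 30 days, starts Mon → 5 of Mon, Tue
Dec: 31 days, starts Wed → 5 of Wed, Thu, Fri
Months with five Sundays: Feb, May, Aug, Oct.

4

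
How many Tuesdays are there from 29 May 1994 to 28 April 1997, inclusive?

152 Tuesdays

29 May 1994 is a Sunday.
From 29 May 1994 to 28 April 1997 is 1066 days inclusive.
1066 = 7 × 152 + 2, so there are 152 full weeks plus 2 extra days.
Each full week contributes one Tuesday: 152 so far.
The 2 extra days are Sunday, Monday — none qualify.
Total: 152 + 0 = 152.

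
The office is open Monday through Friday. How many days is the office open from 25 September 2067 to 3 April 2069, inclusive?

25 September 2067 is a Sunday.
From 25 September 2067 to 3 April 2069 is 557 days inclusive.
557 = 7 × 79 + 4, so there are 79 full weeks plus 4 extra days.
Each full week contributes 5 weekdays (Mon–Fri): 79 × 5 = 395.
The 4 extra days are Sun, Mon, Tue, Wed — 3 of them qualify.
Total: 395 + 3 = 398.

398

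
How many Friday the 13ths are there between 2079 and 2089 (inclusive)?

18

Friday-the-13ths by year:
2079: Jan, Oct
2080: Sep, Dec
2081: Jun
2082: Feb, Mar, Nov
2083: Aug
2084: Oct
2085: Apr, Jul
2086: Sep, Dec
2087: Jun
2088: Feb, Aug
2089: May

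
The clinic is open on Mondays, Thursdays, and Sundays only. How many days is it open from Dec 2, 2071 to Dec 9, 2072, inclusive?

Dec 2, 2071 is a Wednesday.
That's 374 days from start to end, counting both.
374 = 7 × 53 + 3, so there are 53 full weeks plus 3 extra days.
Each full week contributes 3 days from the set (Mon, Thu, Sun): 53 × 3 = 159.
The 3 extra days are Wednesday, Thursday, Friday — 1 of them qualifies.
Total: 159 + 1 = 160.

160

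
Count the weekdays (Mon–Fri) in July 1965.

22

1 July 1965 is a Thursday.
The range spans 31 days (inclusive of both endpoints).
31 = 7 × 4 + 3, so there are 4 full weeks plus 3 extra days.
Each full week contributes 5 weekdays (Mon–Fri): 4 × 5 = 20.
The 3 extra days are Thu, Fri, Sat — 2 of them qualify.
Total: 20 + 2 = 22.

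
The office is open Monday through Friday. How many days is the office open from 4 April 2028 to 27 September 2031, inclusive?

4 April 2028 is a Tuesday.
The range spans 1272 days (inclusive of both endpoints).
1272 = 7 × 181 + 5, so there are 181 full weeks plus 5 extra days.
Each full week contributes 5 weekdays (Mon–Fri): 181 × 5 = 905.
The 5 extra days are Tue, Wed, Thu, Fri, Sat — 4 of them qualify.
Total: 905 + 4 = 909.

909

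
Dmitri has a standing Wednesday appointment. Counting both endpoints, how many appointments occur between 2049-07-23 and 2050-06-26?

2049-07-23 is a Friday.
That's 339 days from start to end, counting both.
339 = 7 × 48 + 3, so there are 48 full weeks plus 3 extra days.
Each full week contributes one Wednesday: 48 so far.
The 3 extra days are Fri, Sat, Sun — none qualify.
Total: 48 + 0 = 48.

48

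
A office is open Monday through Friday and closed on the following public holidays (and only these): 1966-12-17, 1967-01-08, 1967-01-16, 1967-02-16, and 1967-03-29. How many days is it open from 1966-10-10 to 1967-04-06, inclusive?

126

1966-10-10 is a Monday.
From 1966-10-10 to 1967-04-06 is 179 days inclusive.
179 = 7 × 25 + 4, so there are 25 full weeks plus 4 extra days.
Each full week contributes 5 weekdays (Mon–Fri): 25 × 5 = 125.
The 4 extra days are Monday, Tuesday, Wednesday, Thursday — 4 of them qualify.
Total: 125 + 4 = 129.
Holidays: 1966-12-17 (Sat); 1967-01-08 (Sun); 1967-01-16 (Mon); 1967-02-16 (Thu); 1967-03-29 (Wed).
3 of the 5 holidays fall on weekdays; the rest are weekends and were already excluded.
Business days: 129 − 3 = 126.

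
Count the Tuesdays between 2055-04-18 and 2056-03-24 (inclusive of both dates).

2055-04-18 is a Sunday.
From 2055-04-18 to 2056-03-24 is 342 days inclusive.
342 = 7 × 48 + 6, so there are 48 full weeks plus 6 extra days.
Each full week contributes one Tuesday: 48 so far.
The 6 extra days are Sunday, Monday, Tuesday, Wednesday, Thursday, Friday — 1 of them qualifies.
Total: 48 + 1 = 49.

49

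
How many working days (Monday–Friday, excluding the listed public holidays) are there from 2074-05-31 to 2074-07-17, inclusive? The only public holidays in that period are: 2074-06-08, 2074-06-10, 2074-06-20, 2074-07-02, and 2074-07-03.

30

2074-05-31 is a Thursday.
From 2074-05-31 to 2074-07-17 is 48 days inclusive.
48 = 7 × 6 + 6, so there are 6 full weeks plus 6 extra days.
Each full week contributes 5 weekdays (Mon–Fri): 6 × 5 = 30.
The 6 extra days are Thu, Fri, Sat, Sun, Mon, Tue — 4 of them qualify.
Total: 30 + 4 = 34.
Holidays: 2074-06-08 (Fri); 2074-06-10 (Sun); 2074-06-20 (Wed); 2074-07-02 (Mon); 2074-07-03 (Tue).
4 of the 5 holidays fall on weekdays; the rest are weekends and were already excluded.
Business days: 34 − 4 = 30.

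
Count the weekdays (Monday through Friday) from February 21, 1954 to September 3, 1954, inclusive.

140

February 21, 1954 is a Sunday.
That's 195 days from start to end, counting both.
195 = 7 × 27 + 6, so there are 27 full weeks plus 6 extra days.
Each full week contributes 5 weekdays (Mon–Fri): 27 × 5 = 135.
The 6 extra days are Sun, Mon, Tue, Wed, Thu, Fri — 5 of them qualify.
Total: 135 + 5 = 140.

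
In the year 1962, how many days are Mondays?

53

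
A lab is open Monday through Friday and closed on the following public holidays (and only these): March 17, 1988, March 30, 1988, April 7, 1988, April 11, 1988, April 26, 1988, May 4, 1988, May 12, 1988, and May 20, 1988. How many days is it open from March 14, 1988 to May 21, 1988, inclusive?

March 14, 1988 is a Monday.
The range spans 69 days (inclusive of both endpoints).
69 = 7 × 9 + 6, so there are 9 full weeks plus 6 extra days.
Each full week contributes 5 weekdays (Mon–Fri): 9 × 5 = 45.
The 6 extra days are Mon, Tue, Wed, Thu, Fri, Sat — 5 of them qualify.
Total: 45 + 5 = 50.
Holidays: March 17, 1988 (Thu); March 30, 1988 (Wed); April 7, 1988 (Thu); April 11, 1988 (Mon); April 26, 1988 (Tue); May 4, 1988 (Wed); May 12, 1988 (Thu); May 20, 1988 (Fri).
All 8 holidays fall on weekdays, so subtract 8.
Business days: 50 − 8 = 42.

42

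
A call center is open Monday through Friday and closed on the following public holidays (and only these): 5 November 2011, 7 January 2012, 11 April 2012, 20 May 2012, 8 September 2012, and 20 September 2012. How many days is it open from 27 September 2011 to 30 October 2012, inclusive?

27 September 2011 is a Tuesday.
That's 400 days from start to end, counting both.
400 = 7 × 57 + 1, so there are 57 full weeks plus 1 extra day.
Each full week contributes 5 weekdays (Mon–Fri): 57 × 5 = 285.
The 1 extra day is Tuesday — 1 of them qualifies.
Total: 285 + 1 = 286.
Holidays: 5 November 2011 (Sat); 7 January 2012 (Sat); 11 April 2012 (Wed); 20 May 2012 (Sun); 8 September 2012 (Sat); 20 September 2012 (Thu).
2 of the 6 holidays fall on weekdays; the rest are weekends and were already excluded.
Business days: 286 − 2 = 284.

284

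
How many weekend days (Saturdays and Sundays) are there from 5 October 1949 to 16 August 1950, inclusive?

90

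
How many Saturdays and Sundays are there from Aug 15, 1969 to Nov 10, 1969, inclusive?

Aug 15, 1969 is a Friday.
That's 88 days from start to end, counting both.
88 = 7 × 12 + 4, so there are 12 full weeks plus 4 extra days.
Each full week contributes 2 weekend days (Sat, Sun): 12 × 2 = 24.
The 4 extra days are Friday, Saturday, Sunday, Monday — 2 of them qualify.
Total: 24 + 2 = 26.

26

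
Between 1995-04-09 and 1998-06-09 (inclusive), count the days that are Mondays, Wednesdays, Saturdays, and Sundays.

1995-04-09 is a Sunday.
The range spans 1158 days (inclusive of both endpoints).
1158 = 7 × 165 + 3, so there are 165 full weeks plus 3 extra days.
Each full week contributes 4 days from the set (Mon, Wed, Sat, Sun): 165 × 4 = 660.
The 3 extra days are Sunday, Monday, Tuesday — 2 of them qualify.
Total: 660 + 2 = 662.

662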